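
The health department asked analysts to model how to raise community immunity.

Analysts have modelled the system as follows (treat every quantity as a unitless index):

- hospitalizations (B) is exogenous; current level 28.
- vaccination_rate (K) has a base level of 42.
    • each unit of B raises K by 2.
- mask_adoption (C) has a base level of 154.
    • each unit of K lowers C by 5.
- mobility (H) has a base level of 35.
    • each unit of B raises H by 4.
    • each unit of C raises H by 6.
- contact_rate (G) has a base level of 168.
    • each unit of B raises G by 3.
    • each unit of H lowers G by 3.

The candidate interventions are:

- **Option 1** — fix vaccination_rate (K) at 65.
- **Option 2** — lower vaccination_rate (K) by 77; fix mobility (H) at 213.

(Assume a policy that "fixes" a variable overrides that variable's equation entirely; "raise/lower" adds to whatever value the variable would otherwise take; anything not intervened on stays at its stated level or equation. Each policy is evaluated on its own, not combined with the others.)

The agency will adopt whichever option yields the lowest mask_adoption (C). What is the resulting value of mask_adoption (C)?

Option 1 (K := 65):
  B = 28
  K = 65
  C = 154 − 5·65 = -171
Option 2 (K − 77, H := 213):
  B = 28
  K = 42 + 2·28 (−77 from intervention) = 21
  C = 154 − 5·21 = 49
Comparing — Option 1: C=-171, Option 2: C=49. Lowest is -171 (Option 1).

-171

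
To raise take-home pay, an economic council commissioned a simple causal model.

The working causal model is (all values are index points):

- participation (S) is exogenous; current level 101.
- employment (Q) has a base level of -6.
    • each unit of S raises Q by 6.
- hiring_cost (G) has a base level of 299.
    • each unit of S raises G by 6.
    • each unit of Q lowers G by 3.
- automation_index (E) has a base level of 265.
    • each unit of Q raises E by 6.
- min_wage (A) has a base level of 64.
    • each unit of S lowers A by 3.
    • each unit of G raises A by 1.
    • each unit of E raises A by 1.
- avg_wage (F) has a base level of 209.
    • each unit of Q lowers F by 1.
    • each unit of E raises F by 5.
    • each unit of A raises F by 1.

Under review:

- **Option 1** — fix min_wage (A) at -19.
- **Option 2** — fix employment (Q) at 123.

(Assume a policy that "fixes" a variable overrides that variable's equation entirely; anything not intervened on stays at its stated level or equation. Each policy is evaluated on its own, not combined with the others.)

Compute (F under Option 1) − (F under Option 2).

Option 1 (A := -19):
  S = 101
  Q = -6 + 6·101 = 600
  G = 299 + 6·101 − 3·600 = -895
  E = 265 + 6·600 = 3865
  A = -19
  F = 209 − 600 + 5·3865 + (-19) = 18915
Option 2 (Q := 123):
  S = 101
  Q = 123
  G = 299 + 6·101 − 3·123 = 536
  E = 265 + 6·123 = 1003
  A = 64 − 3·101 + 536 + 1003 = 1300
  F = 209 − 123 + 5·1003 + 1300 = 6401
F: 18915 − 6401 = 12514

12514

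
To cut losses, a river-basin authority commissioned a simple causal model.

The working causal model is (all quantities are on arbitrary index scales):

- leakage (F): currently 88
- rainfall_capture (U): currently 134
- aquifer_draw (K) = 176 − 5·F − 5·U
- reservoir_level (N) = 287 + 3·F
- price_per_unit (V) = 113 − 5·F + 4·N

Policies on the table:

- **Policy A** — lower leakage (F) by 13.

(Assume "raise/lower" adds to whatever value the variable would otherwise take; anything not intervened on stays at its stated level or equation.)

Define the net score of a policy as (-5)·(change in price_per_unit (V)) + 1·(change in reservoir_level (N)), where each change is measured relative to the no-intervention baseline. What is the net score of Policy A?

Baseline:
  F = 88
  N = 287 + 3·88 = 551
  V = 113 − 5·88 + 4·551 = 1877
Policy A (F − 13):
  F = 88 − 13 = 75
  N = 287 + 3·75 = 512
  V = 113 − 5·75 + 4·512 = 1786
ΔV = 1786 − 1877 = -91; ΔN = 512 − 551 = -39
Score = (-5)·(-91) + 1·(-39) = 416

416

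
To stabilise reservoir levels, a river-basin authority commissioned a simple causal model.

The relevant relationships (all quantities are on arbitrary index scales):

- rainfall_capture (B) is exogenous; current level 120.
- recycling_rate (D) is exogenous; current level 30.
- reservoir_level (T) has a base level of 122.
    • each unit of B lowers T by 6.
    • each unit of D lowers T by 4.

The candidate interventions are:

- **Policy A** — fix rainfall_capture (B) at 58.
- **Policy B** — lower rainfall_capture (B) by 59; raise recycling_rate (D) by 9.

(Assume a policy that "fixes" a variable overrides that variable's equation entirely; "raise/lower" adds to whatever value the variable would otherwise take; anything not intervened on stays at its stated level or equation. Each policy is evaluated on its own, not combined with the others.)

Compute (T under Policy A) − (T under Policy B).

Policy A (B := 58):
  B = 58
  D = 30
  T = 122 − 6·58 − 4·30 = -346
Policy B (B − 59, D + 9):
  B = 120 − 59 = 61
  D = 30 + 9 = 39
  T = 122 − 6·61 − 4·39 = -400
T: -346 − (-400) = 54

54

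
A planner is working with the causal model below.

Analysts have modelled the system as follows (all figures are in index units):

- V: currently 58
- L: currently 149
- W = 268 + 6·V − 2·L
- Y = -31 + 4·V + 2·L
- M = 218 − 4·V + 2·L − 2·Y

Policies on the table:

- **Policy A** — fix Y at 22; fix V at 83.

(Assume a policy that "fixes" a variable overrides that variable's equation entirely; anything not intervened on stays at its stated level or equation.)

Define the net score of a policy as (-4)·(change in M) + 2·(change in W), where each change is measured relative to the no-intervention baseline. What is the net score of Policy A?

-3116

Baseline:
  V = 58
  L = 149
  W = 268 + 6·58 − 2·149 = 318
  Y = -31 + 4·58 + 2·149 = 499
  M = 218 − 4·58 + 2·149 − 2·499 = -714
Policy A (Y := 22, V := 83):
  V = 83
  L = 149
  W = 268 + 6·83 − 2·149 = 468
  Y = 22
  M = 218 − 4·83 + 2·149 − 2·22 = 140
ΔM = 140 − (-714) = 854; ΔW = 468 − 318 = 150
Score = (-4)·854 + 2·150 = -3116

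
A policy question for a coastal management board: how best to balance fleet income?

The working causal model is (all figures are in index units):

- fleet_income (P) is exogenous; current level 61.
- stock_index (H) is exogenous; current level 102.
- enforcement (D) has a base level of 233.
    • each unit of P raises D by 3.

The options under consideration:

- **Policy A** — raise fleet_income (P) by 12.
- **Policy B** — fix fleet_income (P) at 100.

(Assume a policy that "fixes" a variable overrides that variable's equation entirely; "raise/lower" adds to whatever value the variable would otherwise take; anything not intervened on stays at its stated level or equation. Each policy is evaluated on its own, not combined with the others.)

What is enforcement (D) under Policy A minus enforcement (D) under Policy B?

Policy A (P + 12):
  P = 61 + 12 = 73
  D = 233 + 3·73 = 452
Policy B (P := 100):
  P = 100
  D = 233 + 3·100 = 533
D: 452 − 533 = -81

-81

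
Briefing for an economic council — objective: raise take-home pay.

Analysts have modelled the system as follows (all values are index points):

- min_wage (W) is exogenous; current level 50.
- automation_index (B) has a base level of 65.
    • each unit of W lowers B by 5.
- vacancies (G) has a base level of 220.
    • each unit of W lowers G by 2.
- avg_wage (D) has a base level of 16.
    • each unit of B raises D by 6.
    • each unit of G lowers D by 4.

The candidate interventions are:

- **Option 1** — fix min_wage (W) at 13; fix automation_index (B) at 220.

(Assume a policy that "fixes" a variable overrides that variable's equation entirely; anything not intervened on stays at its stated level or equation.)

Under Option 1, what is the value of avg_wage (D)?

Option 1 (W := 13, B := 220):
  W = 13
  B = 220
  G = 220 − 2·13 = 194
  D = 16 + 6·220 − 4·194 = 560

560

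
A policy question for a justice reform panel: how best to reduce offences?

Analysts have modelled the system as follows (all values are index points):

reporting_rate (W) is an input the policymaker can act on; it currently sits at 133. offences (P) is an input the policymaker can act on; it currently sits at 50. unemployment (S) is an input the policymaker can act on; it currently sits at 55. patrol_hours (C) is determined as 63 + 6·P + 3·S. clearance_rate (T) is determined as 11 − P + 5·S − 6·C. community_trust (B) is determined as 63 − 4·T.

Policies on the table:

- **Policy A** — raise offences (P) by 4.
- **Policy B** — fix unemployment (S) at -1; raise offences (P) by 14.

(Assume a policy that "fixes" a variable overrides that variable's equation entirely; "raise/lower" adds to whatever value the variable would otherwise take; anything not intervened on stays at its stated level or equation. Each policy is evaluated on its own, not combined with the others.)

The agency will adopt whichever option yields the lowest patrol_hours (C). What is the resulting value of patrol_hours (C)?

Policy A (P + 4):
  P = 50 + 4 = 54
  S = 55
  C = 63 + 6·54 + 3·55 = 552
Policy B (S := -1, P + 14):
  P = 50 + 14 = 64
  S = -1
  C = 63 + 6·64 + 3·(-1) = 444
Comparing — Policy A: C=552, Policy B: C=444. Lowest is 444 (Policy B).

444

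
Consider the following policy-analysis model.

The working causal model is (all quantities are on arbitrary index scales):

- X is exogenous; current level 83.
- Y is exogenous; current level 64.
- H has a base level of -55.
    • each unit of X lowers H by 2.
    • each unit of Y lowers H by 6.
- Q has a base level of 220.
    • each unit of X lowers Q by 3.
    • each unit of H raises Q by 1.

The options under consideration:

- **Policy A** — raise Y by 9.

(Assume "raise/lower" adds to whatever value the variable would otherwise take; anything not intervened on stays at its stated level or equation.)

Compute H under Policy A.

Policy A (Y + 9):
  X = 83
  Y = 64 + 9 = 73
  H = -55 − 2·83 − 6·73 = -659

-659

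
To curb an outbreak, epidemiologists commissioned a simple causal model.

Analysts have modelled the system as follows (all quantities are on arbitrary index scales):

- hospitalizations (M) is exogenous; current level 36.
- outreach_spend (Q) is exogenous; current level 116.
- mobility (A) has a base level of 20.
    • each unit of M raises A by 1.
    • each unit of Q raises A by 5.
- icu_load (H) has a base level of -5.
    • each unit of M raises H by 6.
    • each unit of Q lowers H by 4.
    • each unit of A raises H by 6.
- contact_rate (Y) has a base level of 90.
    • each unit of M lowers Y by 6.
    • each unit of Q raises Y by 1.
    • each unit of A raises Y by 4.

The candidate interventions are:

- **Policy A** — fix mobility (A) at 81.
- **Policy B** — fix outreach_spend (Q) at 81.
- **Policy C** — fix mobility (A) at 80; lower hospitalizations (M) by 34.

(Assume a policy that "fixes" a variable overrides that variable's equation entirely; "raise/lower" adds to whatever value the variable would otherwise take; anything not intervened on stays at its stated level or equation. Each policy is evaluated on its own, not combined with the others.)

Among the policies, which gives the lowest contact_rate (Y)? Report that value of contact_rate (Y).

314

Policy A (A := 81):
  M = 36
  Q = 116
  A = 81
  Y = 90 − 6·36 + 116 + 4·81 = 314
Policy B (Q := 81):
  M = 36
  Q = 81
  A = 20 + 36 + 5·81 = 461
  Y = 90 − 6·36 + 81 + 4·461 = 1799
Policy C (A := 80, M − 34):
  M = 36 − 34 = 2
  Q = 116
  A = 80
  Y = 90 − 6·2 + 116 + 4·80 = 514
Comparing — Policy A: Y=314, Policy B: Y=1799, Policy C: Y=514. Lowest is 314 (Policy A).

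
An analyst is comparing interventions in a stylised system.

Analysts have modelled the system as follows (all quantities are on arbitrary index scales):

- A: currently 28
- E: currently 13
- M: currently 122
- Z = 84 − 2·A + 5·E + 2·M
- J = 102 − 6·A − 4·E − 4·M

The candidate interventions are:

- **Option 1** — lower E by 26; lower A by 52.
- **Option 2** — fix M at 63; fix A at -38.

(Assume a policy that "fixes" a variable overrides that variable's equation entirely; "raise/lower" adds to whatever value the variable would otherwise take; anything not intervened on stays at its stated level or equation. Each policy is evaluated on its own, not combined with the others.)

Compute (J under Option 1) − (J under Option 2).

-216

Option 1 (E − 26, A − 52):
  A = 28 − 52 = -24
  E = 13 − 26 = -13
  M = 122
  J = 102 − 6·(-24) − 4·(-13) − 4·122 = -190
Option 2 (M := 63, A := -38):
  A = -38
  E = 13
  M = 63
  J = 102 − 6·(-38) − 4·13 − 4·63 = 26
J: -190 − 26 = -216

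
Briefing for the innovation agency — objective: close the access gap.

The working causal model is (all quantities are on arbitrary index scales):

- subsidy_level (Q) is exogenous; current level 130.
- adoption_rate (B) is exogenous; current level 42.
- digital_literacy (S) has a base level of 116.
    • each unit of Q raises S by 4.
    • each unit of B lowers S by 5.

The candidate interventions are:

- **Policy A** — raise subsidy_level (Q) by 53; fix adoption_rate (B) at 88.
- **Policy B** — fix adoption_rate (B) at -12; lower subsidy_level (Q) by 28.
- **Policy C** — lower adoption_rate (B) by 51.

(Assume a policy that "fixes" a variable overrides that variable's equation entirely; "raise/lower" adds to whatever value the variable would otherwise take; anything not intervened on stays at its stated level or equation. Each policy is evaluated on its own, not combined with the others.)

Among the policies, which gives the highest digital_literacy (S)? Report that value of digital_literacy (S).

Policy A (Q + 53, B := 88):
  Q = 130 + 53 = 183
  B = 88
  S = 116 + 4·183 − 5·88 = 408
Policy B (B := -12, Q − 28):
  Q = 130 − 28 = 102
  B = -12
  S = 116 + 4·102 − 5·(-12) = 584
Policy C (B − 51):
  Q = 130
  B = 42 − 51 = -9
  S = 116 + 4·130 − 5·(-9) = 681
Comparing — Policy A: S=408, Policy B: S=584, Policy C: S=681. Highest is 681 (Policy C).

681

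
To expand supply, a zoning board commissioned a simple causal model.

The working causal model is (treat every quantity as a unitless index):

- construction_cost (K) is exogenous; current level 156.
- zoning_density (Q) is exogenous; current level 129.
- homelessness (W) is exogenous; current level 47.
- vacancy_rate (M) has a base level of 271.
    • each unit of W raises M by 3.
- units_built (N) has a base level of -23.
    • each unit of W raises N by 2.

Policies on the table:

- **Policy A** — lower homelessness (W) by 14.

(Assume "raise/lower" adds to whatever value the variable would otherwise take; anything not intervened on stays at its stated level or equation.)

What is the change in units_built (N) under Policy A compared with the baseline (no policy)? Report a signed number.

-28

Baseline:
  W = 47
  N = -23 + 2·47 = 71
Policy A (W − 14):
  W = 47 − 14 = 33
  N = -23 + 2·33 = 43
Change in N: 43 − 71 = -28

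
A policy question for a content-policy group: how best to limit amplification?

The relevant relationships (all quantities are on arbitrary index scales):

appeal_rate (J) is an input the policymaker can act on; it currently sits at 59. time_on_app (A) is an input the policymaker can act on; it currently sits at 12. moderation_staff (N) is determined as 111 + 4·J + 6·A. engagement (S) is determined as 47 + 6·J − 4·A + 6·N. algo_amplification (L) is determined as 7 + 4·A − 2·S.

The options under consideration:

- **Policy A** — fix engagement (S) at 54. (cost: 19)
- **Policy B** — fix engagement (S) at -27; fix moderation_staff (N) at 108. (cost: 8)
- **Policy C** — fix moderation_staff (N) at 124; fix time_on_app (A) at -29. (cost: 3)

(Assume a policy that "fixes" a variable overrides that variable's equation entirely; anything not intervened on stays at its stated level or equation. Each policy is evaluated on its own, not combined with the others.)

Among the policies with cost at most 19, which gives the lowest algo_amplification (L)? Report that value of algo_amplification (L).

-2631

Policy A (S := 54):
  J = 59
  A = 12
  N = 111 + 4·59 + 6·12 = 419
  S = 54
  L = 7 + 4·12 − 2·54 = -53
Policy B (S := -27, N := 108):
  J = 59
  A = 12
  N = 108
  S = -27
  L = 7 + 4·12 − 2·(-27) = 109
Policy C (N := 124, A := -29):
  J = 59
  A = -29
  N = 124
  S = 47 + 6·59 − 4·(-29) + 6·124 = 1261
  L = 7 + 4·(-29) − 2·1261 = -2631
Comparing — Policy A: L=-53, Policy B: L=109, Policy C: L=-2631. Lowest is -2631 (Policy C).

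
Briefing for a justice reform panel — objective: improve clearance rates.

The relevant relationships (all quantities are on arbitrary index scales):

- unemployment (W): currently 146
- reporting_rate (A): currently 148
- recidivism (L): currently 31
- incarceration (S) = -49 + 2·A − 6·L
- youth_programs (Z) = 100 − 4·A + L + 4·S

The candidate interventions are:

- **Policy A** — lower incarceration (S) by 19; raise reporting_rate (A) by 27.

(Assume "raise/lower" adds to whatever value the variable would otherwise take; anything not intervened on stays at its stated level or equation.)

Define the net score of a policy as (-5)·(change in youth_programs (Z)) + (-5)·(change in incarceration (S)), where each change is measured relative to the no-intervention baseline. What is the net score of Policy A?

Baseline:
  A = 148
  L = 31
  S = -49 + 2·148 − 6·31 = 61
  Z = 100 − 4·148 + 31 + 4·61 = -217
Policy A (S − 19, A + 27):
  A = 148 + 27 = 175
  L = 31
  S = -49 + 2·175 − 6·31 (−19 from intervention) = 96
  Z = 100 − 4·175 + 31 + 4·96 = -185
ΔZ = -185 − (-217) = 32; ΔS = 96 − 61 = 35
Score = (-5)·32 + (-5)·35 = -335

-335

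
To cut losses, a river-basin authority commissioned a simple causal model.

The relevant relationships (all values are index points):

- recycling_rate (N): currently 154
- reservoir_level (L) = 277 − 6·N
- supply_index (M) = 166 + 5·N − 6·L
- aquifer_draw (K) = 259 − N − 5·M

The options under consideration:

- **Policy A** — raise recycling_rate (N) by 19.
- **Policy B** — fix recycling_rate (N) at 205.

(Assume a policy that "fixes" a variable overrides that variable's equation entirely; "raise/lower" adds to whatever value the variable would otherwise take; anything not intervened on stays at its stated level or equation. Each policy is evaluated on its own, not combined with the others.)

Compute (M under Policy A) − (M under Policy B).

-1312

Policy A (N + 19):
  N = 154 + 19 = 173
  L = 277 − 6·173 = -761
  M = 166 + 5·173 − 6·(-761) = 5597
Policy B (N := 205):
  N = 205
  L = 277 − 6·205 = -953
  M = 166 + 5·205 − 6·(-953) = 6909
M: 5597 − 6909 = -1312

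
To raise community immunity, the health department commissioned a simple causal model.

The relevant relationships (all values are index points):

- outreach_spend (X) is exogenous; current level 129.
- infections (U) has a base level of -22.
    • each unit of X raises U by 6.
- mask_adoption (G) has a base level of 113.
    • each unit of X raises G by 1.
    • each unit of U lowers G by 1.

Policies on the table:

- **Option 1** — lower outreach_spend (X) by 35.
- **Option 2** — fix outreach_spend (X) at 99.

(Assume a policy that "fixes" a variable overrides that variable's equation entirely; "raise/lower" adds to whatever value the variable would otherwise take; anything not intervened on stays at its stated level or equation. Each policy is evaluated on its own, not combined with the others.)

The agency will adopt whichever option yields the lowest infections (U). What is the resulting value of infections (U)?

Option 1 (X − 35):
  X = 129 − 35 = 94
  U = -22 + 6·94 = 542
Option 2 (X := 99):
  X = 99
  U = -22 + 6·99 = 572
Comparing — Option 1: U=542, Option 2: U=572. Lowest is 542 (Option 1).

542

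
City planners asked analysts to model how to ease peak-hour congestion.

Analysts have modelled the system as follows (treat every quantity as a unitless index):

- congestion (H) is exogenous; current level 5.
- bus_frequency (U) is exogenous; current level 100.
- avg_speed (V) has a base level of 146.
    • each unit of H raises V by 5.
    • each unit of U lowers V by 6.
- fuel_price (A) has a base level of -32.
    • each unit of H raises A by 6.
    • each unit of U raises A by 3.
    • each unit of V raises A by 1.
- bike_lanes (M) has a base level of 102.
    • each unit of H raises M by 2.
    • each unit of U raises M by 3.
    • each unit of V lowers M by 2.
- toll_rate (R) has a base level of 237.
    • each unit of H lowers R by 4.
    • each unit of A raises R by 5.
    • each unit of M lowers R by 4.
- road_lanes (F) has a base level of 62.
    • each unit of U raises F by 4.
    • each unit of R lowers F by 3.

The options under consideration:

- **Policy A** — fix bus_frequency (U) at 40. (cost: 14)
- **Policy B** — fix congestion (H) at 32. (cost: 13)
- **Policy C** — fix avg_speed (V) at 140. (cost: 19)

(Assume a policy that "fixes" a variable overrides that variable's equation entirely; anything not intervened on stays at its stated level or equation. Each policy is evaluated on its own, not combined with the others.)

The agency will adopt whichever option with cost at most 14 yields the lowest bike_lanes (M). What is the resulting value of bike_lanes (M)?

Policy A (U := 40):
  H = 5
  U = 40
  V = 146 + 5·5 − 6·40 = -69
  M = 102 + 2·5 + 3·40 − 2·(-69) = 370
Policy B (H := 32):
  H = 32
  U = 100
  V = 146 + 5·32 − 6·100 = -294
  M = 102 + 2·32 + 3·100 − 2·(-294) = 1054
Comparing — Policy A: M=370, Policy B: M=1054. Lowest is 370 (Policy A).

370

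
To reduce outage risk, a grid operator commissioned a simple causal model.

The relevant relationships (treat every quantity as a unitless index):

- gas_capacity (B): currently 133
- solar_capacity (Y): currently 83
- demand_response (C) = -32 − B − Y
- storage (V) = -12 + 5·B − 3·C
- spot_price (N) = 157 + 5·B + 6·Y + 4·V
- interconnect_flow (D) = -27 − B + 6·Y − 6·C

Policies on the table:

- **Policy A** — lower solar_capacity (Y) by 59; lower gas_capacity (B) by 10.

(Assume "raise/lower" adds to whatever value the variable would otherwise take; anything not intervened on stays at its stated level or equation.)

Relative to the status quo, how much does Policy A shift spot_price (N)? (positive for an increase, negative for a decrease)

-1432

Baseline:
  B = 133
  Y = 83
  C = -32 − 133 − 83 = -248
  V = -12 + 5·133 − 3·(-248) = 1397
  N = 157 + 5·133 + 6·83 + 4·1397 = 6908
Policy A (Y − 59, B − 10):
  B = 133 − 10 = 123
  Y = 83 − 59 = 24
  C = -32 − 123 − 24 = -179
  V = -12 + 5·123 − 3·(-179) = 1140
  N = 157 + 5·123 + 6·24 + 4·1140 = 5476
Change in N: 5476 − 6908 = -1432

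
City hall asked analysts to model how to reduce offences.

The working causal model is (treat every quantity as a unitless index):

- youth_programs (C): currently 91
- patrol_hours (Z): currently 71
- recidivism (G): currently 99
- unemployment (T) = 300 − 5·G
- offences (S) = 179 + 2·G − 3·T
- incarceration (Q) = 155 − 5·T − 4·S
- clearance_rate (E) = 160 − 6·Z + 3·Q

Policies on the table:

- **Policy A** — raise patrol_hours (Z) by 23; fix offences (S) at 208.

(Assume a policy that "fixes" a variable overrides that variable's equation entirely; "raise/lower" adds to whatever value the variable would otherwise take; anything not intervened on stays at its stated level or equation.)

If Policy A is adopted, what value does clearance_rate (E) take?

490

Policy A (Z + 23, S := 208):
  Z = 71 + 23 = 94
  G = 99
  T = 300 − 5·99 = -195
  S = 208
  Q = 155 − 5·(-195) − 4·208 = 298
  E = 160 − 6·94 + 3·298 = 490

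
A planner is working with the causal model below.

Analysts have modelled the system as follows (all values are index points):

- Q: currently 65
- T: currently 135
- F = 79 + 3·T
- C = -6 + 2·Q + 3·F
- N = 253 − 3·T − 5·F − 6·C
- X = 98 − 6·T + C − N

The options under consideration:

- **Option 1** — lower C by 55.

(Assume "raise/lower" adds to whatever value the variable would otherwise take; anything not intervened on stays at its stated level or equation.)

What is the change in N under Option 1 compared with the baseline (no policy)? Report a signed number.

Baseline:
  Q = 65
  T = 135
  F = 79 + 3·135 = 484
  C = -6 + 2·65 + 3·484 = 1576
  N = 253 − 3·135 − 5·484 − 6·1576 = -12028
Option 1 (C − 55):
  Q = 65
  T = 135
  F = 79 + 3·135 = 484
  C = -6 + 2·65 + 3·484 (−55 from intervention) = 1521
  N = 253 − 3·135 − 5·484 − 6·1521 = -11698
Change in N: -11698 − (-12028) = 330

330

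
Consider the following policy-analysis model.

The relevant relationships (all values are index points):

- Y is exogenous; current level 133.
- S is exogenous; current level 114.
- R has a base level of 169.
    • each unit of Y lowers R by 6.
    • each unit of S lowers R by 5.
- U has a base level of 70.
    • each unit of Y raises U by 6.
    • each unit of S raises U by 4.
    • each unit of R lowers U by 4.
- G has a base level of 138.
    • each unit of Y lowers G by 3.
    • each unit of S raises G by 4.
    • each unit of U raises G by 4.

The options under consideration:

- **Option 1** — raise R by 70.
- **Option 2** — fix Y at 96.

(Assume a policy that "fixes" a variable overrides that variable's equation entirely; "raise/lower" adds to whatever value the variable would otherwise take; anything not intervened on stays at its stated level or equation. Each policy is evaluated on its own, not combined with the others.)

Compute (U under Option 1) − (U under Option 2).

830

Option 1 (R + 70):
  Y = 133
  S = 114
  R = 169 − 6·133 − 5·114 (+70 from intervention) = -1129
  U = 70 + 6·133 + 4·114 − 4·(-1129) = 5840
Option 2 (Y := 96):
  Y = 96
  S = 114
  R = 169 − 6·96 − 5·114 = -977
  U = 70 + 6·96 + 4·114 − 4·(-977) = 5010
U: 5840 − 5010 = 830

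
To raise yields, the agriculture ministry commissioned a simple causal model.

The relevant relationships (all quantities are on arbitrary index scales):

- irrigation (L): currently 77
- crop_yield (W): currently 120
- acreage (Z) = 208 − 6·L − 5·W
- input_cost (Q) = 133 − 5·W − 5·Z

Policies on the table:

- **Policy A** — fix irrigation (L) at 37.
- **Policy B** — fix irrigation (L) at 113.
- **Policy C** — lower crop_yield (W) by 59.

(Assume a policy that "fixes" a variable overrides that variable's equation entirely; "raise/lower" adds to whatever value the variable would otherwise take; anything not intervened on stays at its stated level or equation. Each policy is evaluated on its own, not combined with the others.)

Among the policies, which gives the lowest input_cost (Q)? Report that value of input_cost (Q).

2603

Policy A (L := 37):
  L = 37
  W = 120
  Z = 208 − 6·37 − 5·120 = -614
  Q = 133 − 5·120 − 5·(-614) = 2603
Policy B (L := 113):
  L = 113
  W = 120
  Z = 208 − 6·113 − 5·120 = -1070
  Q = 133 − 5·120 − 5·(-1070) = 4883
Policy C (W − 59):
  L = 77
  W = 120 − 59 = 61
  Z = 208 − 6·77 − 5·61 = -559
  Q = 133 − 5·61 − 5·(-559) = 2623
Comparing — Policy A: Q=2603, Policy B: Q=4883, Policy C: Q=2623. Lowest is 2603 (Policy A).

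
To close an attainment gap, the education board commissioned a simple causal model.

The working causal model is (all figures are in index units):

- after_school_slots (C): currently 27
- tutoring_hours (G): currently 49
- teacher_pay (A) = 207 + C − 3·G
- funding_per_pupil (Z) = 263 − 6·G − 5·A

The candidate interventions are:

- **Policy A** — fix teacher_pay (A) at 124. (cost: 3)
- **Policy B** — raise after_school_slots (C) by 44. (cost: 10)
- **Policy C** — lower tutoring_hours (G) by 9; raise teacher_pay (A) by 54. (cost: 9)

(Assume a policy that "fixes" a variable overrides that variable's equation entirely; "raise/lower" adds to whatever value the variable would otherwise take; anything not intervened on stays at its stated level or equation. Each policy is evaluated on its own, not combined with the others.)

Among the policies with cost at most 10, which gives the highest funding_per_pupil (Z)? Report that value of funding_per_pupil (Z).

-651

Policy A (A := 124):
  C = 27
  G = 49
  A = 124
  Z = 263 − 6·49 − 5·124 = -651
Policy B (C + 44):
  C = 27 + 44 = 71
  G = 49
  A = 207 + 71 − 3·49 = 131
  Z = 263 − 6·49 − 5·131 = -686
Policy C (G − 9, A + 54):
  C = 27
  G = 49 − 9 = 40
  A = 207 + 27 − 3·40 (+54 from intervention) = 168
  Z = 263 − 6·40 − 5·168 = -817
Comparing — Policy A: Z=-651, Policy B: Z=-686, Policy C: Z=-817. Highest is -651 (Policy A).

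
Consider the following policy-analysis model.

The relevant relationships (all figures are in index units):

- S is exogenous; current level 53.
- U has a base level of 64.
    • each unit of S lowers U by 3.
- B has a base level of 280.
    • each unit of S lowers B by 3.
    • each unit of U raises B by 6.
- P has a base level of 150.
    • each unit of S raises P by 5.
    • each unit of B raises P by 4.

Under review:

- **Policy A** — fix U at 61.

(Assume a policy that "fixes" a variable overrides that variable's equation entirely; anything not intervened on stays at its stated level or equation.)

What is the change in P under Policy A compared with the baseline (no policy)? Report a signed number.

Baseline:
  S = 53
  U = 64 − 3·53 = -95
  B = 280 − 3·53 + 6·(-95) = -449
  P = 150 + 5·53 + 4·(-449) = -1381
Policy A (U := 61):
  S = 53
  U = 61
  B = 280 − 3·53 + 6·61 = 487
  P = 150 + 5·53 + 4·487 = 2363
Change in P: 2363 − (-1381) = 3744

3744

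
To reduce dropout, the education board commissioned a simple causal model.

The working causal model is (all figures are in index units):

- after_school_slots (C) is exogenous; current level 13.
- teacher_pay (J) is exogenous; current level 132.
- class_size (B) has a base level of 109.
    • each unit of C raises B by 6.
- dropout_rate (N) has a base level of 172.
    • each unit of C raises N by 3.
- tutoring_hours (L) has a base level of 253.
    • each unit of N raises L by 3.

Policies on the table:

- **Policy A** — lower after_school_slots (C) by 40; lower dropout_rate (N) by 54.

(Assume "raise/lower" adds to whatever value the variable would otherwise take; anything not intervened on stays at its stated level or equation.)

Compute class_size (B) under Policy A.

Policy A (C − 40, N − 54):
  C = 13 − 40 = -27
  B = 109 + 6·(-27) = -53

-53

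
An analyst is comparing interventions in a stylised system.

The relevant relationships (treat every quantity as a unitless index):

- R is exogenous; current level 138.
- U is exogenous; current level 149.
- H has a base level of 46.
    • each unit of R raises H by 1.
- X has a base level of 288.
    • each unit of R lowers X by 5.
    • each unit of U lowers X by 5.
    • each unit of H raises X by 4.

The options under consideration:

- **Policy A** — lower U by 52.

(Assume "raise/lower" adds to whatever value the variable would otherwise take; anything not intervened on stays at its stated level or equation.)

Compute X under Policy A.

Policy A (U − 52):
  R = 138
  U = 149 − 52 = 97
  H = 46 + 138 = 184
  X = 288 − 5·138 − 5·97 + 4·184 = -151

-151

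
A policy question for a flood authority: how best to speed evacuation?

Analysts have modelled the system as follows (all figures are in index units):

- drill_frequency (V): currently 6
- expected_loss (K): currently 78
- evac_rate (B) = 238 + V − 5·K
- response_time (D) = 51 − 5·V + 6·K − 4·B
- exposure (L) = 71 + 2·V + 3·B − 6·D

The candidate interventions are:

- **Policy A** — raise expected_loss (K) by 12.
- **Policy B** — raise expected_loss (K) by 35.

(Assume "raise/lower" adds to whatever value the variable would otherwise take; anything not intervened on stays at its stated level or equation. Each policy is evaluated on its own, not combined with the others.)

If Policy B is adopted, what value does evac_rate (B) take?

Policy B (K + 35):
  V = 6
  K = 78 + 35 = 113
  B = 238 + 6 − 5·113 = -321

-321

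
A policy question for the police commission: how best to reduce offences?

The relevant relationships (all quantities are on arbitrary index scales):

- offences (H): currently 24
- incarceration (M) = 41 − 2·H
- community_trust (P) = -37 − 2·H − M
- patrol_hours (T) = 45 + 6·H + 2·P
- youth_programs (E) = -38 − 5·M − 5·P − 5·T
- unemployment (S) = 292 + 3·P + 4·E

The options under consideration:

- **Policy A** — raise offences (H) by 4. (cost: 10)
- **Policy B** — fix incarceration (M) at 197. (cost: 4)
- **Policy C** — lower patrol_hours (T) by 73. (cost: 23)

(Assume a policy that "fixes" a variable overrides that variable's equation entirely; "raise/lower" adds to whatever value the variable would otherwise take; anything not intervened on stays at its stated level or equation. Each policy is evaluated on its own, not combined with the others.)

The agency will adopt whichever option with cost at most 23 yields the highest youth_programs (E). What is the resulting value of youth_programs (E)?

Policy A (H + 4):
  H = 24 + 4 = 28
  M = 41 − 2·28 = -15
  P = -37 − 2·28 − (-15) = -78
  T = 45 + 6·28 + 2·(-78) = 57
  E = -38 − 5·(-15) − 5·(-78) − 5·57 = 142
Policy B (M := 197):
  H = 24
  M = 197
  P = -37 − 2·24 − 197 = -282
  T = 45 + 6·24 + 2·(-282) = -375
  E = -38 − 5·197 − 5·(-282) − 5·(-375) = 2262
Policy C (T − 73):
  H = 24
  M = 41 − 2·24 = -7
  P = -37 − 2·24 − (-7) = -78
  T = 45 + 6·24 + 2·(-78) (−73 from intervention) = -40
  E = -38 − 5·(-7) − 5·(-78) − 5·(-40) = 587
Comparing — Policy A: E=142, Policy B: E=2262, Policy C: E=587. Highest is 2262 (Policy B).

2262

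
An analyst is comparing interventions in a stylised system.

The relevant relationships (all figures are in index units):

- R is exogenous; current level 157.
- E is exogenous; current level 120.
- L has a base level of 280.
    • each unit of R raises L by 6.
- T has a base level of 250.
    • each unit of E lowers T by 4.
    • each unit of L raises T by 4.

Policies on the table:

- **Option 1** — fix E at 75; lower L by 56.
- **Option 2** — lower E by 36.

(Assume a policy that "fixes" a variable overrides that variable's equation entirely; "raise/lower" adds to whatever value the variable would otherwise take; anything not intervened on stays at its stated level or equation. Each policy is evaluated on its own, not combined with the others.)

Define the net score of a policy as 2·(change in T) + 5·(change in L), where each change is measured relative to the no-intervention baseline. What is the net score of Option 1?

-368

Baseline:
  R = 157
  E = 120
  L = 280 + 6·157 = 1222
  T = 250 − 4·120 + 4·1222 = 4658
Option 1 (E := 75, L − 56):
  R = 157
  E = 75
  L = 280 + 6·157 (−56 from intervention) = 1166
  T = 250 − 4·75 + 4·1166 = 4614
ΔT = 4614 − 4658 = -44; ΔL = 1166 − 1222 = -56
Score = 2·(-44) + 5·(-56) = -368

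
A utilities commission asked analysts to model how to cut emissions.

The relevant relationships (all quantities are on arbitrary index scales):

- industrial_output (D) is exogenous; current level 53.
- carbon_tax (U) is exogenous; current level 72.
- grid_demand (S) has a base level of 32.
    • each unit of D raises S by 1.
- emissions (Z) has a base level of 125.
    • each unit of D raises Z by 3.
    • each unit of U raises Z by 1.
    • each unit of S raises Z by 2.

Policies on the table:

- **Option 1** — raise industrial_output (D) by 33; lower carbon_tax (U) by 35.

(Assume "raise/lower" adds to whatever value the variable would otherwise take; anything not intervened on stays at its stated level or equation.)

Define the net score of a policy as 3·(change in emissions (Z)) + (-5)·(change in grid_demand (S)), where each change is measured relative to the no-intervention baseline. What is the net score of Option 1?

225

Baseline:
  D = 53
  U = 72
  S = 32 + 53 = 85
  Z = 125 + 3·53 + 72 + 2·85 = 526
Option 1 (D + 33, U − 35):
  D = 53 + 33 = 86
  U = 72 − 35 = 37
  S = 32 + 86 = 118
  Z = 125 + 3·86 + 37 + 2·118 = 656
ΔZ = 656 − 526 = 130; ΔS = 118 − 85 = 33
Score = 3·130 + (-5)·33 = 225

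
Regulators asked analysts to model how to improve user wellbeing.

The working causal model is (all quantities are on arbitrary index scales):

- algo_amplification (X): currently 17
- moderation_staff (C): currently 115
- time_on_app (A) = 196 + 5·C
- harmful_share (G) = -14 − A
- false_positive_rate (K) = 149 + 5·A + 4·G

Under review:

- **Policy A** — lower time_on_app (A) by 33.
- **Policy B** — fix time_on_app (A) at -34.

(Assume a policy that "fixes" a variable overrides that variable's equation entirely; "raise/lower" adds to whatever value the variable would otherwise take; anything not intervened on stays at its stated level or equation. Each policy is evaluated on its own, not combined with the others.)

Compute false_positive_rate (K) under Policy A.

Policy A (A − 33):
  C = 115
  A = 196 + 5·115 (−33 from intervention) = 738
  G = -14 − 738 = -752
  K = 149 + 5·738 + 4·(-752) = 831

831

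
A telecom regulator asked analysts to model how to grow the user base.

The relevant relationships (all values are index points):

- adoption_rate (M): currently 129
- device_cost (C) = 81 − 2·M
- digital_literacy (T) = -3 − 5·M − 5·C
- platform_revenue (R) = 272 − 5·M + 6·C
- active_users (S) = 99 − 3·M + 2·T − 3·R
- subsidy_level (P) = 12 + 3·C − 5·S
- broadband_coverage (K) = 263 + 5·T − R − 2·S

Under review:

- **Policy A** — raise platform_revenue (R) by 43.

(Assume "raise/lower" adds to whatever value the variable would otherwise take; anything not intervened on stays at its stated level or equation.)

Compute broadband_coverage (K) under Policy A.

Policy A (R + 43):
  M = 129
  C = 81 − 2·129 = -177
  T = -3 − 5·129 − 5·(-177) = 237
  R = 272 − 5·129 + 6·(-177) (+43 from intervention) = -1392
  S = 99 − 3·129 + 2·237 − 3·(-1392) = 4362
  K = 263 + 5·237 − (-1392) − 2·4362 = -5884

-5884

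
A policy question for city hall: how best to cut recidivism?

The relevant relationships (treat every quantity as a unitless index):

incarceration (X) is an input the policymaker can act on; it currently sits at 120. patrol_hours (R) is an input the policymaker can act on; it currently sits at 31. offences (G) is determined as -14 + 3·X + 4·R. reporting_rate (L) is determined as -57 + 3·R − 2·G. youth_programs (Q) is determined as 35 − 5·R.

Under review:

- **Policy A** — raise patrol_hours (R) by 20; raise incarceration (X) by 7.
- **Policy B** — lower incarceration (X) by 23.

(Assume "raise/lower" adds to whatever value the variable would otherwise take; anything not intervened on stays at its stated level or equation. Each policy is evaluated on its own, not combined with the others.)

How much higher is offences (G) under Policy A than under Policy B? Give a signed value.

Policy A (R + 20, X + 7):
  X = 120 + 7 = 127
  R = 31 + 20 = 51
  G = -14 + 3·127 + 4·51 = 571
Policy B (X − 23):
  X = 120 − 23 = 97
  R = 31
  G = -14 + 3·97 + 4·31 = 401
G: 571 − 401 = 170

170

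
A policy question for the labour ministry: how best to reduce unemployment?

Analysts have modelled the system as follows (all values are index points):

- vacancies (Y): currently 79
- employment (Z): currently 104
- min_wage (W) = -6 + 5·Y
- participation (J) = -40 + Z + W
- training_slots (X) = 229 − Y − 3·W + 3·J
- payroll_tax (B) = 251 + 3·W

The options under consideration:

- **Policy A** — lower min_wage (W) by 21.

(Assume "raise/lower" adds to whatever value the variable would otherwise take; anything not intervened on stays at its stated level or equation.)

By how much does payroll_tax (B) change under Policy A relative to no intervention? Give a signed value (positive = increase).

-63

Baseline:
  Y = 79
  W = -6 + 5·79 = 389
  B = 251 + 3·389 = 1418
Policy A (W − 21):
  Y = 79
  W = -6 + 5·79 (−21 from intervention) = 368
  B = 251 + 3·368 = 1355
Change in B: 1355 − 1418 = -63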